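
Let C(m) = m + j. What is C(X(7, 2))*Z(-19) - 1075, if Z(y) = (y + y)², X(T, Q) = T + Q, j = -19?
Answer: -15515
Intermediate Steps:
X(T, Q) = Q + T
Z(y) = 4*y² (Z(y) = (2*y)² = 4*y²)
C(m) = -19 + m (C(m) = m - 19 = -19 + m)
C(X(7, 2))*Z(-19) - 1075 = (-19 + (2 + 7))*(4*(-19)²) - 1075 = (-19 + 9)*(4*361) - 1075 = -10*1444 - 1075 = -14440 - 1075 = -15515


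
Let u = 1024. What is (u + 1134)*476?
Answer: 1027208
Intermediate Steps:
(u + 1134)*476 = (1024 + 1134)*476 = 2158*476 = 1027208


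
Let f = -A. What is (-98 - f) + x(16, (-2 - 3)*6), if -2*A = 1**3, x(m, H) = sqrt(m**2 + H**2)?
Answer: -129/2 ≈ -64.500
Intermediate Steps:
x(m, H) = sqrt(H**2 + m**2)
A = -1/2 (A = -1/2*1**3 = -1/2*1 = -1/2 ≈ -0.50000)
f = 1/2 (f = -1*(-1/2) = 1/2 ≈ 0.50000)
(-98 - f) + x(16, (-2 - 3)*6) = (-98 - 1*1/2) + sqrt(((-2 - 3)*6)**2 + 16**2) = (-98 - 1/2) + sqrt((-5*6)**2 + 256) = -197/2 + sqrt((-30)**2 + 256) = -197/2 + sqrt(900 + 256) = -197/2 + sqrt(1156) = -197/2 + 34 = -129/2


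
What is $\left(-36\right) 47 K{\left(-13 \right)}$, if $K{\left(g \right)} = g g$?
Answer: $-285948$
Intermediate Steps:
$K{\left(g \right)} = g^{2}$
$\left(-36\right) 47 K{\left(-13 \right)} = \left(-36\right) 47 \left(-13\right)^{2} = \left(-1692\right) 169 = -285948$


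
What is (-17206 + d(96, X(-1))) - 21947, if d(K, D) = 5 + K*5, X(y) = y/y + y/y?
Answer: -38668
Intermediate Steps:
X(y) = 2 (X(y) = 1 + 1 = 2)
d(K, D) = 5 + 5*K
(-17206 + d(96, X(-1))) - 21947 = (-17206 + (5 + 5*96)) - 21947 = (-17206 + (5 + 480)) - 21947 = (-17206 + 485) - 21947 = -16721 - 21947 = -38668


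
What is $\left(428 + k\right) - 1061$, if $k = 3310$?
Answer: $2677$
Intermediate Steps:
$\left(428 + k\right) - 1061 = \left(428 + 3310\right) - 1061 = 3738 - 1061 = 2677$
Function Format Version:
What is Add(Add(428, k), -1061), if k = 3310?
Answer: 2677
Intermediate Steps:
Add(Add(428, k), -1061) = Add(Add(428, 3310), -1061) = Add(3738, -1061) = 2677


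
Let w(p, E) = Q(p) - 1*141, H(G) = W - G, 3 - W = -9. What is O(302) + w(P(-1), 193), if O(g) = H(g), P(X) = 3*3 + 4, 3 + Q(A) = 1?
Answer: -433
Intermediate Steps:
W = 12 (W = 3 - 1*(-9) = 3 + 9 = 12)
Q(A) = -2 (Q(A) = -3 + 1 = -2)
P(X) = 13 (P(X) = 9 + 4 = 13)
H(G) = 12 - G
O(g) = 12 - g
w(p, E) = -143 (w(p, E) = -2 - 1*141 = -2 - 141 = -143)
O(302) + w(P(-1), 193) = (12 - 1*302) - 143 = (12 - 302) - 143 = -290 - 143 = -433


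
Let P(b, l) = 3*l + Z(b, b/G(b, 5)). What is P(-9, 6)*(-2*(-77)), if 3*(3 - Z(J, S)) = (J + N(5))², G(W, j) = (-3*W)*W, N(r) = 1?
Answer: -154/3 ≈ -51.333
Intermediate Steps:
G(W, j) = -3*W²
Z(J, S) = 3 - (1 + J)²/3 (Z(J, S) = 3 - (J + 1)²/3 = 3 - (1 + J)²/3)
P(b, l) = 3 + 3*l - (1 + b)²/3 (P(b, l) = 3*l + (3 - (1 + b)²/3) = 3 + 3*l - (1 + b)²/3)
P(-9, 6)*(-2*(-77)) = (3 + 3*6 - (1 - 9)²/3)*(-2*(-77)) = (3 + 18 - ⅓*(-8)²)*154 = (3 + 18 - ⅓*64)*154 = (3 + 18 - 64/3)*154 = -⅓*154 = -154/3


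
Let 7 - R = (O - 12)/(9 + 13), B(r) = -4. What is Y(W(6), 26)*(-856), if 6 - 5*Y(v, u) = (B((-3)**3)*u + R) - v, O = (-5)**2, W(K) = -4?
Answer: -937748/55 ≈ -17050.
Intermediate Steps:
O = 25
R = 141/22 (R = 7 - (25 - 12)/(9 + 13) = 7 - 13/22 = 141/22 ≈ 6.4091)
Y(v, u) = -9/110 + v/5 + 4*u/5 (Y(v, u) = 6/5 - ((-4*u + 141/22) - v)/5 = 6/5 - ((141/22 - 4*u) - v)/5 = 6/5 - (141/22 - v - 4*u)/5 = 6/5 + (-141/110 + v/5 + 4*u/5) = -9/110 + v/5 + 4*u/5)
Y(W(6), 26)*(-856) = (-9/110 + (1/5)*(-4) + (4/5)*26)*(-856) = (-9/110 - 4/5 + 104/5)*(-856) = (2191/110)*(-856) = -937748/55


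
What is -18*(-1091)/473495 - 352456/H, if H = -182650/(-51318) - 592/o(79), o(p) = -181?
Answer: -775065236196130866/15019239145735 ≈ -51605.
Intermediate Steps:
H = 31719953/4644279 (H = -182650/(-51318) - 592/(-181) = -182650*(-1/51318) - 592*(-1/181) = 91325/25659 + 592/181 = 31719953/4644279 ≈ 6.8299)
-18*(-1091)/473495 - 352456/H = -18*(-1091)/473495 - 352456/31719953/4644279 = 19638*(1/473495) - 352456*4644279/31719953 = 19638/473495 - 1636903999224/31719953 = -775065236196130866/15019239145735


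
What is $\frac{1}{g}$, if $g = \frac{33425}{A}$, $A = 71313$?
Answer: $\frac{71313}{33425} \approx 2.1335$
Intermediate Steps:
$g = \frac{33425}{71313} \approx 0.46871$
$\frac{1}{g} = \frac{1}{\frac{33425}{71313}} = \frac{71313}{33425}$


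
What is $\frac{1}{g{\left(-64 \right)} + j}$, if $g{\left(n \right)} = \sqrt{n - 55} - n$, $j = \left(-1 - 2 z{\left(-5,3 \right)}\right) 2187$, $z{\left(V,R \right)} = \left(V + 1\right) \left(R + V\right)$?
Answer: $- \frac{37115}{1377523344} - \frac{i \sqrt{119}}{1377523344} \approx -2.6943 \cdot 10^{-5} - 7.9191 \cdot 10^{-9} i$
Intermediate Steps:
$z{\left(V,R \right)} = \left(1 + V\right) \left(R + V\right)$
$j = -37179$ ($j = \left(-1 - 2 \left(3 - 5 + \left(-5\right)^{2} + 3 \left(-5\right)\right)\right) 2187 = \left(-1 - 2 \left(3 - 5 + 25 - 15\right)\right) 2187 = \left(-1 - 16\right) 2187 = \left(-17\right) 2187 = -37179$)
$g{\left(n \right)} = \sqrt{-55 + n} - n$
$\frac{1}{g{\left(-64 \right)} + j} = \frac{1}{\left(\sqrt{-55 - 64} - -64\right) - 37179} = \frac{1}{\left(\sqrt{-119} + 64\right) - 37179} = \frac{1}{\left(i \sqrt{119} + 64\right) - 37179} = \frac{1}{\left(64 + i \sqrt{119}\right) - 37179} = \frac{1}{-37115 + i \sqrt{119}}$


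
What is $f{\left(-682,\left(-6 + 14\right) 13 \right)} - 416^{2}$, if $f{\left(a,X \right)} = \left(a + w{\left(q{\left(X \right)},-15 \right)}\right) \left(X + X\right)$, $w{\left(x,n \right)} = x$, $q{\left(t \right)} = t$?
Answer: $-293280$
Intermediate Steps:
$f{\left(a,X \right)} = 2 X \left(X + a\right)$ ($f{\left(a,X \right)} = \left(a + X\right) \left(X + X\right) = \left(X + a\right) 2 X = 2 X \left(X + a\right)$)
$f{\left(-682,\left(-6 + 14\right) 13 \right)} - 416^{2} = 2 \left(-6 + 14\right) 13 \left(\left(-6 + 14\right) 13 - 682\right) - 416^{2} = 2 \cdot 8 \cdot 13 \left(8 \cdot 13 - 682\right) - 173056 = 2 \cdot 104 \left(104 - 682\right) - 173056 = 2 \cdot 104 \left(-578\right) - 173056 = -120224 - 173056 = -293280$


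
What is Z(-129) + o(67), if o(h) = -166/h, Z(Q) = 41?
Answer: 2581/67 ≈ 38.522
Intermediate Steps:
Z(-129) + o(67) = 41 - 166/67 = 2581/67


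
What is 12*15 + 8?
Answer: 188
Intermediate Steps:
12*15 + 8 = 180 + 8 = 188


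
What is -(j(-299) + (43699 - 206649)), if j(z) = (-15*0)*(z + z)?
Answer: 162950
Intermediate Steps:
j(z) = 0 (j(z) = 0*(2*z) = 0)
-(j(-299) + (43699 - 206649)) = -(0 + (43699 - 206649)) = -(0 - 162950) = -1*(-162950) = 162950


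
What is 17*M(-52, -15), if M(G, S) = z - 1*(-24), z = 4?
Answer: 476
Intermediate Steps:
M(G, S) = 28 (M(G, S) = 4 - 1*(-24) = 4 + 24 = 28)
17*M(-52, -15) = 17*28 = 476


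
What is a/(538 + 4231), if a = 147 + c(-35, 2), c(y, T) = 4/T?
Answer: 149/4769 ≈ 0.031243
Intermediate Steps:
a = 149 (a = 147 + 4/2 = 147 + 4*(½) = 147 + 2 = 149)
a/(538 + 4231) = 149/(538 + 4231) = 149/4769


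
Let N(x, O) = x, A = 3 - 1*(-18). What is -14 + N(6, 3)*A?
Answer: 112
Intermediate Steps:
A = 21 (A = 3 + 18 = 21)
-14 + N(6, 3)*A = -14 + 6*21 = -14 + 126 = 112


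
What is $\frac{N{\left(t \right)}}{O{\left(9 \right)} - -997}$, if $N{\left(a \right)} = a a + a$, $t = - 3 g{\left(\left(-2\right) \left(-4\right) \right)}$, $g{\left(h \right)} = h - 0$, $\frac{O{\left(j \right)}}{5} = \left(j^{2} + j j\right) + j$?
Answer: $\frac{138}{463} \approx 0.29806$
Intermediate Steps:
$O{\left(j \right)} = 5 j + 10 j^{2}$ ($O{\left(j \right)} = 5 \left(\left(j^{2} + j j\right) + j\right) = 5 \left(\left(j^{2} + j^{2}\right) + j\right) = 5 \left(2 j^{2} + j\right) = 5 \left(j + 2 j^{2}\right) = 5 j + 10 j^{2}$)
$g{\left(h \right)} = h$ ($g{\left(h \right)} = h + 0 = h$)
$t = -24$ ($t = - 3 \left(\left(-2\right) \left(-4\right)\right) = \left(-3\right) 8 = -24$)
$N{\left(a \right)} = a + a^{2}$ ($N{\left(a \right)} = a^{2} + a = a + a^{2}$)
$\frac{N{\left(t \right)}}{O{\left(9 \right)} - -997} = \frac{\left(-24\right) \left(1 - 24\right)}{5 \cdot 9 \left(1 + 2 \cdot 9\right) - -997} = \frac{\left(-24\right) \left(-23\right)}{5 \cdot 9 \left(1 + 18\right) + 997} = \frac{552}{5 \cdot 9 \cdot 19 + 997} = \frac{552}{855 + 997} = \frac{552}{1852} = 552 \cdot \frac{1}{1852} = \frac{138}{463}$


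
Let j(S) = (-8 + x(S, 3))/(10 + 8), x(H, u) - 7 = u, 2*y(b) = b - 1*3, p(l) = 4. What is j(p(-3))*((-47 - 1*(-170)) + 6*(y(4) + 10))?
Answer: 62/3 ≈ 20.667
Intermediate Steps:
y(b) = -3/2 + b/2 (y(b) = (b - 1*3)/2 = (b - 3)/2 = (-3 + b)/2 = -3/2 + b/2)
x(H, u) = 7 + u
j(S) = ⅑ (j(S) = (-8 + (7 + 3))/(10 + 8) = (-8 + 10)/18 = 2*(1/18) = ⅑)
j(p(-3))*((-47 - 1*(-170)) + 6*(y(4) + 10)) = ((-47 - 1*(-170)) + 6*((-3/2 + (½)*4) + 10))/9 = ((-47 + 170) + 6*((-3/2 + 2) + 10))/9 = (123 + 6*(½ + 10))/9 = (123 + 6*(21/2))/9 = (123 + 63)/9 = (⅑)*186 = 62/3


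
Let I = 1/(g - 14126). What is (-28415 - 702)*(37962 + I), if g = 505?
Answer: -15055830035917/13621 ≈ -1.1053e+9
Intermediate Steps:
I = -1/13621 (I = 1/(505 - 14126) = 1/(-13621) = -1/13621 ≈ -7.3416e-5)
(-28415 - 702)*(37962 + I) = (-28415 - 702)*(37962 - 1/13621) = -29117*517080401/13621 = -15055830035917/13621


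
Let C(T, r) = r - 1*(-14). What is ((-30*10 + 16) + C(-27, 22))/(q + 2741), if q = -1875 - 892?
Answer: 124/13 ≈ 9.5385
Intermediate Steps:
C(T, r) = 14 + r (C(T, r) = r + 14 = 14 + r)
q = -2767
((-30*10 + 16) + C(-27, 22))/(q + 2741) = ((-30*10 + 16) + (14 + 22))/(-2767 + 2741) = ((-300 + 16) + 36)/(-26) = (-284 + 36)*(-1/26) = -248*(-1/26) = 124/13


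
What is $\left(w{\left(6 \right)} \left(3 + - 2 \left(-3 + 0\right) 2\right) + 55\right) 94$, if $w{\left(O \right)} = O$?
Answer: $13630$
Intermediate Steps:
$\left(w{\left(6 \right)} \left(3 + - 2 \left(-3 + 0\right) 2\right) + 55\right) 94 = \left(6 \left(3 + - 2 \left(-3 + 0\right) 2\right) + 55\right) 94 = \left(6 \left(3 + \left(-2\right) \left(-3\right) 2\right) + 55\right) 94 = \left(6 \left(3 + 6 \cdot 2\right) + 55\right) 94 = \left(6 \left(3 + 12\right) + 55\right) 94 = \left(6 \cdot 15 + 55\right) 94 = \left(90 + 55\right) 94 = 145 \cdot 94 = 13630$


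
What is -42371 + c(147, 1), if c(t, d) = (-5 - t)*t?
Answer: -64715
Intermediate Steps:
c(t, d) = t*(-5 - t)
-42371 + c(147, 1) = -42371 - 1*147*(5 + 147) = -42371 - 1*147*152 = -42371 - 22344 = -64715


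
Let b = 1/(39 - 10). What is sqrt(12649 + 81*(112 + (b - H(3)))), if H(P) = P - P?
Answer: sqrt(18269710)/29 ≈ 147.39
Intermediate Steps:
b = 1/29 ≈ 0.034483
H(P) = 0
sqrt(12649 + 81*(112 + (b - H(3)))) = sqrt(12649 + 81*(112 + (1/29 - 1*0))) = sqrt(12649 + 81*(112 + (1/29 + 0))) = sqrt(12649 + 81*(112 + 1/29)) = sqrt(12649 + 81*(3249/29)) = sqrt(12649 + 263169/29) = sqrt(629990/29) = sqrt(18269710)/29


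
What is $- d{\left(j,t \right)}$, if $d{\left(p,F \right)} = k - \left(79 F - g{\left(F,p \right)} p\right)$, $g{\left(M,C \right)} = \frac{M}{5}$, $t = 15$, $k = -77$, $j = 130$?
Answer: $872$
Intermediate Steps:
$g{\left(M,C \right)} = \frac{M}{5}$ ($g{\left(M,C \right)} = M \frac{1}{5} = \frac{M}{5}$)
$d{\left(p,F \right)} = -77 - 79 F + \frac{F p}{5}$ ($d{\left(p,F \right)} = -77 + \left(\frac{F}{5} p - 79 F\right) = -77 + \left(\frac{F p}{5} - 79 F\right) = -77 + \left(- 79 F + \frac{F p}{5}\right) = -77 - 79 F + \frac{F p}{5}$)
$- d{\left(j,t \right)} = - (-77 - 1185 + \frac{1}{5} \cdot 15 \cdot 130) = - (-77 - 1185 + 390) = \left(-1\right) \left(-872\right) = 872$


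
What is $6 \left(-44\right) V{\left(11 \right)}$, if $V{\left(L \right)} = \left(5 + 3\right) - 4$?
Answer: $-1056$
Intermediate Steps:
$V{\left(L \right)} = 4$ ($V{\left(L \right)} = 8 - 4 = 4$)
$6 \left(-44\right) V{\left(11 \right)} = 6 \left(-44\right) 4 = \left(-264\right) 4 = -1056$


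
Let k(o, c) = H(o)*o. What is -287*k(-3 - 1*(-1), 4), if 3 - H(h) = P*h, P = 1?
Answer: 2870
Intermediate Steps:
H(h) = 3 - h
k(o, c) = o*(3 - o) (k(o, c) = (3 - o)*o = o*(3 - o))
-287*k(-3 - 1*(-1), 4) = -287*(-3 - 1*(-1))*(3 - (-3 - 1*(-1))) = -287*(-3 + 1)*(3 - (-3 + 1)) = -(-574)*(3 - 1*(-2)) = -(-574)*(3 + 2) = -(-574)*5 = -287*(-10) = 2870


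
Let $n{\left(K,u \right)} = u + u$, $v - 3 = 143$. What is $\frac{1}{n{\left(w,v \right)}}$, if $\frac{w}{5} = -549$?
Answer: $\frac{1}{292} \approx 0.0034247$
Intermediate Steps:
$w = -2745$ ($w = 5 \left(-549\right) = -2745$)
$v = 146$ ($v = 3 + 143 = 146$)
$n{\left(K,u \right)} = 2 u$
$\frac{1}{n{\left(w,v \right)}} = \frac{1}{2 \cdot 146} = \frac{1}{292}$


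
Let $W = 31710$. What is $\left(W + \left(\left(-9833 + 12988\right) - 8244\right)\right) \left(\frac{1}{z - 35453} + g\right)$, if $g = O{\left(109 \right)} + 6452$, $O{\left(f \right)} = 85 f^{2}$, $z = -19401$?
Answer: $\frac{1484124737745937}{54854} \approx 2.7056 \cdot 10^{10}$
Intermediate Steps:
$g = 1016337$ ($g = 85 \cdot 109^{2} + 6452 = 85 \cdot 11881 + 6452 = 1009885 + 6452 = 1016337$)
$\left(W + \left(\left(-9833 + 12988\right) - 8244\right)\right) \left(\frac{1}{z - 35453} + g\right) = \left(31710 + \left(\left(-9833 + 12988\right) - 8244\right)\right) \left(\frac{1}{-19401 - 35453} + 1016337\right) = \left(31710 + \left(3155 - 8244\right)\right) \left(\frac{1}{-54854} + 1016337\right) = \left(31710 - 5089\right) \left(- \frac{1}{54854} + 1016337\right) = 26621 \cdot \frac{55750149797}{54854} = \frac{1484124737745937}{54854}$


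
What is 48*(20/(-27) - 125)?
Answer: -54320/9 ≈ -6035.6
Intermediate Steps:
48*(20/(-27) - 125) = 48*(20*(-1/27) - 125) = 48*(-20/27 - 125) = 48*(-3395/27) = -54320/9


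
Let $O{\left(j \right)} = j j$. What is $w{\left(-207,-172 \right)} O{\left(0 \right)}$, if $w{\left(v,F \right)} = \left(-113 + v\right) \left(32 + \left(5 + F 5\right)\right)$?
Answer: $0$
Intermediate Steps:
$w{\left(v,F \right)} = \left(-113 + v\right) \left(37 + 5 F\right)$ ($w{\left(v,F \right)} = \left(-113 + v\right) \left(32 + \left(5 + 5 F\right)\right) = \left(-113 + v\right) \left(37 + 5 F\right)$)
$O{\left(j \right)} = j^{2}$
$w{\left(-207,-172 \right)} O{\left(0 \right)} = \left(-4181 - -97180 + 37 \left(-207\right) + 5 \left(-172\right) \left(-207\right)\right) 0^{2} = \left(-4181 + 97180 - 7659 + 178020\right) 0 = 263360 \cdot 0 = 0$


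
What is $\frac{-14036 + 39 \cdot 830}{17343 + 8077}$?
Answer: $\frac{9167}{12710} \approx 0.72124$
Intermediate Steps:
$\frac{-14036 + 39 \cdot 830}{17343 + 8077} = \frac{-14036 + 32370}{25420} = 18334 \cdot \frac{1}{25420} = \frac{9167}{12710}$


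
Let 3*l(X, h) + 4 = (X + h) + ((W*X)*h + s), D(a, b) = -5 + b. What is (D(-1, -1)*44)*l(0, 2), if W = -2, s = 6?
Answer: -352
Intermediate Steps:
l(X, h) = 2/3 + X/3 + h/3 - 2*X*h/3 (l(X, h) = -4/3 + ((X + h) + ((-2*X)*h + 6))/3 = -4/3 + ((X + h) + (-2*X*h + 6))/3 = -4/3 + ((X + h) + (6 - 2*X*h))/3 = -4/3 + (6 + X + h - 2*X*h)/3 = -4/3 + (2 + X/3 + h/3 - 2*X*h/3) = 2/3 + X/3 + h/3 - 2*X*h/3)
(D(-1, -1)*44)*l(0, 2) = ((-5 - 1)*44)*(2/3 + (1/3)*0 + (1/3)*2 - 2/3*0*2) = (-6*44)*(2/3 + 0 + 2/3 + 0) = -264*4/3 = -352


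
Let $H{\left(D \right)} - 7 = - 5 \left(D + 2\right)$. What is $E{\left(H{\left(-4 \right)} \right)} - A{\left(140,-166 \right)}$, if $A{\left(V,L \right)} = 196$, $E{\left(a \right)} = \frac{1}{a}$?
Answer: $- \frac{3331}{17} \approx -195.94$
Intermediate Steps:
$H{\left(D \right)} = -3 - 5 D$ ($H{\left(D \right)} = 7 - 5 \left(D + 2\right) = 7 - 5 \left(2 + D\right) = 7 - \left(10 + 5 D\right) = -3 - 5 D$)
$E{\left(H{\left(-4 \right)} \right)} - A{\left(140,-166 \right)} = \frac{1}{-3 - -20} - 196 = \frac{1}{-3 + 20} - 196 = \frac{1}{17} - 196 = - \frac{3331}{17}$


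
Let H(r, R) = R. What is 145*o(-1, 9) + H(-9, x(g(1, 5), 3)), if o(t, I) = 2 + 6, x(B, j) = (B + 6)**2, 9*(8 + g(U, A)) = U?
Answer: 94249/81 ≈ 1163.6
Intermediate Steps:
g(U, A) = -8 + U/9
x(B, j) = (6 + B)**2
o(t, I) = 8
145*o(-1, 9) + H(-9, x(g(1, 5), 3)) = 145*8 + (6 + (-8 + (1/9)*1))**2 = 1160 + (6 + (-8 + 1/9))**2 = 1160 + (6 - 71/9)**2 = 1160 + (-17/9)**2 = 1160 + 289/81 = 94249/81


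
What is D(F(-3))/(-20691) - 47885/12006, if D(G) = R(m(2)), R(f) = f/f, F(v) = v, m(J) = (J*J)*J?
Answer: -110088949/27601794 ≈ -3.9885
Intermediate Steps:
m(J) = J³ (m(J) = J²*J = J³)
R(f) = 1
D(G) = 1
D(F(-3))/(-20691) - 47885/12006 = 1/(-20691) - 47885/12006 = 1*(-1/20691) - 47885*1/12006 = -1/20691 - 47885/12006 = -110088949/27601794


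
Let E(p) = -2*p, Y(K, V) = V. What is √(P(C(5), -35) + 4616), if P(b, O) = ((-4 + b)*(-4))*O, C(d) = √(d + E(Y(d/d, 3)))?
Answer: 2*√(1014 + 35*I) ≈ 63.696 + 1.099*I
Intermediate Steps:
C(d) = √(-6 + d) (C(d) = √(d - 2*3) = √(d - 6) = √(-6 + d))
P(b, O) = O*(16 - 4*b) (P(b, O) = (16 - 4*b)*O = O*(16 - 4*b))
√(P(C(5), -35) + 4616) = √(4*(-35)*(4 - √(-6 + 5)) + 4616) = √(4*(-35)*(4 - √(-1)) + 4616) = √(4*(-35)*(4 - I) + 4616) = √((-560 + 140*I) + 4616) = √(4056 + 140*I)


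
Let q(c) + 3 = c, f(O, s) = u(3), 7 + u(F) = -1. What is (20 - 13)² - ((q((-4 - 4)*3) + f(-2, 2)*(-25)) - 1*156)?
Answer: 32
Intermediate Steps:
u(F) = -8 (u(F) = -7 - 1 = -8)
f(O, s) = -8
q(c) = -3 + c
(20 - 13)² - ((q((-4 - 4)*3) + f(-2, 2)*(-25)) - 1*156) = (20 - 13)² - (((-3 + (-4 - 4)*3) - 8*(-25)) - 1*156) = 7² - (((-3 - 8*3) + 200) - 156) = 49 - (((-3 - 24) + 200) - 156) = 49 - ((-27 + 200) - 156) = 49 - (173 - 156) = 49 - 1*17 = 49 - 17 = 32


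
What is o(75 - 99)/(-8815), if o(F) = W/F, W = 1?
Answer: 1/211560 ≈ 4.7268e-6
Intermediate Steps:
o(F) = 1/F
o(75 - 99)/(-8815) = 1/((75 - 99)*(-8815)) = -1/8815/(-24) = -1/24*(-1/8815) = 1/211560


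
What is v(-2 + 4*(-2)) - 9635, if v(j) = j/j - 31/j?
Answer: -96309/10 ≈ -9630.9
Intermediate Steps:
v(j) = 1 - 31/j
v(-2 + 4*(-2)) - 9635 = (-31 + (-2 + 4*(-2)))/(-2 + 4*(-2)) - 9635 = (-31 + (-2 - 8))/(-2 - 8) - 9635 = (-31 - 10)/(-10) - 9635 = -⅒*(-41) - 9635 = 41/10 - 9635 = -96309/10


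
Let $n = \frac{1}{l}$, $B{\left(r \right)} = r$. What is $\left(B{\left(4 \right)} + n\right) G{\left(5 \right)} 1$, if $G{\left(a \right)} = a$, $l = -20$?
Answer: $\frac{79}{4} \approx 19.75$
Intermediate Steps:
$n = - \frac{1}{20}$ ($n = \frac{1}{-20} = - \frac{1}{20} \approx -0.05$)
$\left(B{\left(4 \right)} + n\right) G{\left(5 \right)} 1 = \left(4 - \frac{1}{20}\right) 5 \cdot 1 = \frac{79}{20} \cdot 5 \cdot 1 = \frac{79}{4} \cdot 1 = \frac{79}{4}$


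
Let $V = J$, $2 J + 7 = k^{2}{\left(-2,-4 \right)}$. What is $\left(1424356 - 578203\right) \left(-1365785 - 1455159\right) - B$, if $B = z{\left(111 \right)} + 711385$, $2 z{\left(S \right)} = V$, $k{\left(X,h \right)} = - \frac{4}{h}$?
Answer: $- \frac{4773901879631}{2} \approx -2.3869 \cdot 10^{12}$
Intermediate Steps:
$J = -3$ ($J = - \frac{7}{2} + \frac{\left(- \frac{4}{-4}\right)^{2}}{2} = - \frac{7}{2} + \frac{\left(\left(-4\right) \left(- \frac{1}{4}\right)\right)^{2}}{2} = - \frac{7}{2} + \frac{1^{2}}{2} = - \frac{7}{2} + \frac{1}{2} \cdot 1 = - \frac{7}{2} + \frac{1}{2} = -3$)
$V = -3$
$z{\left(S \right)} = - \frac{3}{2}$ ($z{\left(S \right)} = \frac{1}{2} \left(-3\right) = - \frac{3}{2}$)
$B = \frac{1422767}{2}$ ($B = - \frac{3}{2} + 711385 = \frac{1422767}{2} \approx 7.1138 \cdot 10^{5}$)
$\left(1424356 - 578203\right) \left(-1365785 - 1455159\right) - B = \left(1424356 - 578203\right) \left(-1365785 - 1455159\right) - \frac{1422767}{2} = 846153 \left(-2820944\right) - \frac{1422767}{2} = -2386950228432 - \frac{1422767}{2} = - \frac{4773901879631}{2}$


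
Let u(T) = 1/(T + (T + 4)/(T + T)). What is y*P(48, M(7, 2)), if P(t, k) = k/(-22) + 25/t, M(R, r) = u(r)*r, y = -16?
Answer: -1829/231 ≈ -7.9177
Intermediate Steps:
u(T) = 1/(T + (4 + T)/(2*T)) (u(T) = 1/(T + (4 + T)/((2*T))) = 1/(T + (4 + T)*(1/(2*T))) = 1/(T + (4 + T)/(2*T)))
M(R, r) = 2*r²/(4 + r + 2*r²) (M(R, r) = (2*r/(4 + r + 2*r²))*r = 2*r²/(4 + r + 2*r²))
P(t, k) = 25/t - k/22 (P(t, k) = k*(-1/22) + 25/t = -k/22 + 25/t = 25/t - k/22)
y*P(48, M(7, 2)) = -16*(25/48 - 2²/(11*(4 + 2 + 2*2²))) = -16*(25*(1/48) - 4/(11*(4 + 2 + 2*4))) = -16*(25/48 - 4/(11*(4 + 2 + 8))) = -16*(25/48 - 4/(11*14)) = -16*(25/48 - 1/22*4/7) = -16*(25/48 - 2/77) = -16*1829/3696 = -1829/231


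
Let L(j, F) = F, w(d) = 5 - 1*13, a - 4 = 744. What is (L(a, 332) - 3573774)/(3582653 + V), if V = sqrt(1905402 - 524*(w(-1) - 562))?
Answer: -12802402701626/12835400314327 + 10720326*sqrt(244898)/12835400314327 ≈ -0.99702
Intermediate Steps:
a = 748 (a = 4 + 744 = 748)
w(d) = -8 (w(d) = 5 - 13 = -8)
V = 3*sqrt(244898) (V = sqrt(1905402 - 524*(-8 - 562)) = sqrt(1905402 - 524*(-570)) = sqrt(1905402 + 298680) = sqrt(2204082) = 3*sqrt(244898) ≈ 1484.6)
(L(a, 332) - 3573774)/(3582653 + V) = (332 - 3573774)/(3582653 + 3*sqrt(244898)) = -3573442/(3582653 + 3*sqrt(244898))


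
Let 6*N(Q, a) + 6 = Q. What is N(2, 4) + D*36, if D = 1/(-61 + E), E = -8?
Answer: -82/69 ≈ -1.1884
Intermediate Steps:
N(Q, a) = -1 + Q/6
D = -1/69 (D = 1/(-61 - 8) = 1/(-69) = -1/69 ≈ -0.014493)
N(2, 4) + D*36 = (-1 + (⅙)*2) - 1/69*36 = (-1 + ⅓) - 12/23 = -⅔ - 12/23 = -82/69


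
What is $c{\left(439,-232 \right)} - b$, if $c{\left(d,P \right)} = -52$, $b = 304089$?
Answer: $-304141$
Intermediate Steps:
$c{\left(439,-232 \right)} - b = -52 - 304089 = -304141$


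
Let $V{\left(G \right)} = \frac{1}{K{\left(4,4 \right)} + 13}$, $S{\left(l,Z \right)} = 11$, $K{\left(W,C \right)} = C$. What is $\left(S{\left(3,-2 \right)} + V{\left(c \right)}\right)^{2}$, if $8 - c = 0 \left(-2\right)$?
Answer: $\frac{35344}{289} \approx 122.3$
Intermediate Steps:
$c = 8$ ($c = 8 - 0 \left(-2\right) = 8 - 0 = 8 + 0 = 8$)
$V{\left(G \right)} = \frac{1}{17}$ ($V{\left(G \right)} = \frac{1}{4 + 13} = \frac{1}{17}$)
$\left(S{\left(3,-2 \right)} + V{\left(c \right)}\right)^{2} = \left(11 + \frac{1}{17}\right)^{2} = \left(\frac{188}{17}\right)^{2} = \frac{35344}{289}$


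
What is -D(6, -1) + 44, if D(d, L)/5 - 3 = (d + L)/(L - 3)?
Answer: 141/4 ≈ 35.250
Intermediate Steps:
D(d, L) = 15 + 5*(L + d)/(-3 + L) (D(d, L) = 15 + 5*((d + L)/(L - 3)) = 15 + 5*((L + d)/(-3 + L)) = 15 + 5*(L + d)/(-3 + L))
-D(6, -1) + 44 = -5*(-9 + 6 + 4*(-1))/(-3 - 1) + 44 = -5*(-9 + 6 - 4)/(-4) + 44 = -5*(-1)*(-7)/4 + 44 = -1*35/4 + 44 = -35/4 + 44 = 141/4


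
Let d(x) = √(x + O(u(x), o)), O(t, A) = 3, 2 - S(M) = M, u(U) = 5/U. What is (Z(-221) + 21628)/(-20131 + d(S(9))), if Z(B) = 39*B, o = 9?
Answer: -261884179/405257165 - 26018*I/405257165 ≈ -0.64622 - 6.4201e-5*I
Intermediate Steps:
S(M) = 2 - M
d(x) = √(3 + x) (d(x) = √(x + 3) = √(3 + x))
(Z(-221) + 21628)/(-20131 + d(S(9))) = (39*(-221) + 21628)/(-20131 + √(3 + (2 - 1*9))) = (-8619 + 21628)/(-20131 + √(3 + (2 - 9))) = 13009/(-20131 + √(3 - 7)) = 13009/(-20131 + √(-4)) = 13009/(-20131 + 2*I) = 13009*((-20131 - 2*I)/405257165) = 13009*(-20131 - 2*I)/405257165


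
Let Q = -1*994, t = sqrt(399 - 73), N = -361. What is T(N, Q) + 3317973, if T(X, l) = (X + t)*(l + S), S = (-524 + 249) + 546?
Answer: 3578976 - 723*sqrt(326) ≈ 3.5659e+6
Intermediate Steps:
t = sqrt(326) ≈ 18.055
S = 271 (S = -275 + 546 = 271)
Q = -994
T(X, l) = (271 + l)*(X + sqrt(326)) (T(X, l) = (X + sqrt(326))*(l + 271) = (X + sqrt(326))*(271 + l) = (271 + l)*(X + sqrt(326)))
T(N, Q) + 3317973 = (271*(-361) + 271*sqrt(326) - 361*(-994) - 994*sqrt(326)) + 3317973 = (-97831 + 271*sqrt(326) + 358834 - 994*sqrt(326)) + 3317973 = (261003 - 723*sqrt(326)) + 3317973 = 3578976 - 723*sqrt(326)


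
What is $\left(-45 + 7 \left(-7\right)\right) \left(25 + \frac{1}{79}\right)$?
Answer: $- \frac{185744}{79} \approx -2351.2$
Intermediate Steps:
$\left(-45 + 7 \left(-7\right)\right) \left(25 + \frac{1}{79}\right) = \left(-45 - 49\right) \left(25 + \frac{1}{79}\right) = \left(-94\right) \frac{1976}{79} = - \frac{185744}{79}$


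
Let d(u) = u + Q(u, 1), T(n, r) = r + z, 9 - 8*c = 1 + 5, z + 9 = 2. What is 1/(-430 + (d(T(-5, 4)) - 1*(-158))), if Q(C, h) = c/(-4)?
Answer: -32/8803 ≈ -0.0036351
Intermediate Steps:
z = -7 (z = -9 + 2 = -7)
c = 3/8 (c = 9/8 - (1 + 5)/8 = 9/8 - ⅛*6 = 9/8 - ¾ = 3/8 ≈ 0.37500)
T(n, r) = -7 + r (T(n, r) = r - 7 = -7 + r)
Q(C, h) = -3/32 (Q(C, h) = (3/8)/(-4) = (3/8)*(-¼) = -3/32)
d(u) = -3/32 + u (d(u) = u - 3/32 = -3/32 + u)
1/(-430 + (d(T(-5, 4)) - 1*(-158))) = 1/(-430 + ((-3/32 + (-7 + 4)) - 1*(-158))) = 1/(-430 + ((-3/32 - 3) + 158)) = 1/(-430 + (-99/32 + 158)) = 1/(-430 + 4957/32) = 1/(-8803/32) = -32/8803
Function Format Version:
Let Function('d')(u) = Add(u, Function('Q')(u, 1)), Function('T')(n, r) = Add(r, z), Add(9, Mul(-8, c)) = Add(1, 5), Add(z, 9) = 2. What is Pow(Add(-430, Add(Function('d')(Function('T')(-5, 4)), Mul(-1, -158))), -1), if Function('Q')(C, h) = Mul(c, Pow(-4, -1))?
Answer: Rational(-32, 8803) ≈ -0.0036351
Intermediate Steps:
z = -7 (z = Add(-9, 2) = -7)
c = Rational(3, 8) (c = Add(Rational(9, 8), Mul(Rational(-1, 8), Add(1, 5))) = Add(Rational(9, 8), Mul(Rational(-1, 8), 6)) = Add(Rational(9, 8), Rational(-3, 4)) = Rational(3, 8) ≈ 0.37500)
Function('T')(n, r) = Add(-7, r) (Function('T')(n, r) = Add(r, -7) = Add(-7, r))
Function('Q')(C, h) = Rational(-3, 32) (Function('Q')(C, h) = Mul(Rational(3, 8), Pow(-4, -1)) = Mul(Rational(3, 8), Rational(-1, 4)) = Rational(-3, 32))
Function('d')(u) = Add(Rational(-3, 32), u) (Function('d')(u) = Add(u, Rational(-3, 32)) = Add(Rational(-3, 32), u))
Pow(Add(-430, Add(Function('d')(Function('T')(-5, 4)), Mul(-1, -158))), -1) = Pow(Add(-430, Add(Add(Rational(-3, 32), Add(-7, 4)), Mul(-1, -158))), -1) = Pow(Add(-430, Add(Add(Rational(-3, 32), -3), 158)), -1) = Pow(Add(-430, Add(Rational(-99, 32), 158)), -1) = Pow(Add(-430, Rational(4957, 32)), -1) = Pow(Rational(-8803, 32), -1) = Rational(-32, 8803)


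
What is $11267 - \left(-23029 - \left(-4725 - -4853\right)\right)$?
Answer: $34424$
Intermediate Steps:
$11267 - \left(-23029 - \left(-4725 - -4853\right)\right) = 11267 - \left(-23029 - \left(-4725 + 4853\right)\right) = 11267 - \left(-23029 - 128\right) = 11267 - -23157 = 11267 + 23157 = 34424$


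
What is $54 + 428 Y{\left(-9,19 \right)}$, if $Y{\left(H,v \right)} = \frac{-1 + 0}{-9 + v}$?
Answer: $\frac{56}{5} \approx 11.2$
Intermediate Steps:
$Y{\left(H,v \right)} = - \frac{1}{-9 + v}$
$54 + 428 Y{\left(-9,19 \right)} = 54 + 428 \left(- \frac{1}{-9 + 19}\right) = 54 + 428 \left(- \frac{1}{10}\right) = 54 - \frac{214}{5} = \frac{56}{5}$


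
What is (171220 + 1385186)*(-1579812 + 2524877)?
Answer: 1470904836390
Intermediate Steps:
(171220 + 1385186)*(-1579812 + 2524877) = 1556406*945065 = 1470904836390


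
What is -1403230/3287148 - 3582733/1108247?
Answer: -56017222913/15306604662 ≈ -3.6597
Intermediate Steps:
-1403230/3287148 - 3582733/1108247 = -1403230*1/3287148 - 3582733*1/1108247 = -701615/1643574 - 30107/9313 = -56017222913/15306604662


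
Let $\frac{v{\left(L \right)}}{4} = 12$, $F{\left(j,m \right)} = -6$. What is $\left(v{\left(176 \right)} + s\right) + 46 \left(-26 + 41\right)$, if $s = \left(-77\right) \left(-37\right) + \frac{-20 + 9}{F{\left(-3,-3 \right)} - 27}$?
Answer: $\frac{10762}{3} \approx 3587.3$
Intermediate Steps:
$s = \frac{8548}{3}$ ($s = \left(-77\right) \left(-37\right) + \frac{-20 + 9}{-6 - 27} = 2849 - \frac{11}{-33} = 2849 - - \frac{1}{3} = 2849 + \frac{1}{3} = \frac{8548}{3} \approx 2849.3$)
$v{\left(L \right)} = 48$ ($v{\left(L \right)} = 4 \cdot 12 = 48$)
$\left(v{\left(176 \right)} + s\right) + 46 \left(-26 + 41\right) = \left(48 + \frac{8548}{3}\right) + 46 \left(-26 + 41\right) = \frac{8692}{3} + 46 \cdot 15 = \frac{8692}{3} + 690 = \frac{10762}{3}$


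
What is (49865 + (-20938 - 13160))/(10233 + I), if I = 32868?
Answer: 15767/43101 ≈ 0.36582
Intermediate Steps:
(49865 + (-20938 - 13160))/(10233 + I) = (49865 + (-20938 - 13160))/(10233 + 32868) = (49865 - 34098)/43101 = 15767*(1/43101) = 15767/43101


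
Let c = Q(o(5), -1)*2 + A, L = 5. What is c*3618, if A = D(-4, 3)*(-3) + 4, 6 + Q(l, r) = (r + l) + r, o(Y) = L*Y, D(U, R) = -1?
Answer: 148338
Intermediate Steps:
o(Y) = 5*Y
Q(l, r) = -6 + l + 2*r (Q(l, r) = -6 + ((r + l) + r) = -6 + ((l + r) + r) = -6 + (l + 2*r) = -6 + l + 2*r)
A = 7 (A = -1*(-3) + 4 = 3 + 4 = 7)
c = 41 (c = (-6 + 5*5 + 2*(-1))*2 + 7 = (-6 + 25 - 2)*2 + 7 = 17*2 + 7 = 34 + 7 = 41)
c*3618 = 41*3618 = 148338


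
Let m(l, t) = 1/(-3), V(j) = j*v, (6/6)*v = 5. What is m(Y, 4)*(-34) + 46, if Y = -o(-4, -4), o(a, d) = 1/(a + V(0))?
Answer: 172/3 ≈ 57.333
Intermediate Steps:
v = 5
V(j) = 5*j (V(j) = j*5 = 5*j)
o(a, d) = 1/a (o(a, d) = 1/(a + 5*0) = 1/(a + 0) = 1/a)
Y = 1/4 (Y = -1/(-4) = -1*(-1/4) = 1/4 ≈ 0.25000)
m(l, t) = -1/3
m(Y, 4)*(-34) + 46 = -1/3*(-34) + 46 = 34/3 + 46 = 172/3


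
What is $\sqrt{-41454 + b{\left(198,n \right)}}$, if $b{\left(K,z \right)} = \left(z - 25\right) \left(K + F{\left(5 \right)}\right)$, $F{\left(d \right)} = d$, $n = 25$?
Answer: $21 i \sqrt{94} \approx 203.6 i$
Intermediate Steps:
$b{\left(K,z \right)} = \left(-25 + z\right) \left(5 + K\right)$ ($b{\left(K,z \right)} = \left(z - 25\right) \left(K + 5\right) = \left(-25 + z\right) \left(5 + K\right)$)
$\sqrt{-41454 + b{\left(198,n \right)}} = \sqrt{-41454 + \left(-125 - 4950 + 5 \cdot 25 + 198 \cdot 25\right)} = \sqrt{-41454 + \left(-125 - 4950 + 125 + 4950\right)} = \sqrt{-41454 + 0} = \sqrt{-41454} = 21 i \sqrt{94}$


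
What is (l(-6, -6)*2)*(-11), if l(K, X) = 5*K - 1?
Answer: 682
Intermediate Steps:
l(K, X) = -1 + 5*K
(l(-6, -6)*2)*(-11) = ((-1 + 5*(-6))*2)*(-11) = ((-1 - 30)*2)*(-11) = -31*2*(-11) = -62*(-11) = 682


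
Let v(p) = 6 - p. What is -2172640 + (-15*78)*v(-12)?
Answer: -2193700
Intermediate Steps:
-2172640 + (-15*78)*v(-12) = -2172640 + (-15*78)*(6 - 1*(-12)) = -2172640 - 1170*(6 + 12) = -2172640 - 1170*18 = -2172640 - 21060 = -2193700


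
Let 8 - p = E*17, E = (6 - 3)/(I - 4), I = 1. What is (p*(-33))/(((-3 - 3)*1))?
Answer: 275/2 ≈ 137.50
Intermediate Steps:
E = -1 (E = (6 - 3)/(1 - 4) = 3/(-3) = 3*(-⅓) = -1)
p = 25 (p = 8 - (-1)*17 = 8 - 1*(-17) = 8 + 17 = 25)
(p*(-33))/(((-3 - 3)*1)) = (25*(-33))/(((-3 - 3)*1)) = -825/((-6*1)) = -825/(-6) = -825*(-⅙) = 275/2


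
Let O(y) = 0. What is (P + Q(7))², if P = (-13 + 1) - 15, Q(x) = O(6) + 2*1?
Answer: 625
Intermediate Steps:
Q(x) = 2 (Q(x) = 0 + 2*1 = 0 + 2 = 2)
P = -27 (P = -12 - 15 = -27)
(P + Q(7))² = (-27 + 2)² = (-25)² = 625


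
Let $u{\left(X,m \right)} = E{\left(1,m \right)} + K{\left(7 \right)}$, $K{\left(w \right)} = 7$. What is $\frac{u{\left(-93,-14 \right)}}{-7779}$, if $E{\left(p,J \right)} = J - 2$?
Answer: $\frac{3}{2593} \approx 0.001157$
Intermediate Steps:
$E{\left(p,J \right)} = -2 + J$
$u{\left(X,m \right)} = 5 + m$ ($u{\left(X,m \right)} = \left(-2 + m\right) + 7 = 5 + m$)
$\frac{u{\left(-93,-14 \right)}}{-7779} = \frac{5 - 14}{-7779} = \left(-9\right) \left(- \frac{1}{7779}\right) = \frac{3}{2593}$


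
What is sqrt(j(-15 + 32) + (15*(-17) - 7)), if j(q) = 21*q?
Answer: sqrt(95) ≈ 9.7468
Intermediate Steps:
sqrt(j(-15 + 32) + (15*(-17) - 7)) = sqrt(21*(-15 + 32) + (15*(-17) - 7)) = sqrt(21*17 + (-255 - 7)) = sqrt(357 - 262) = sqrt(95)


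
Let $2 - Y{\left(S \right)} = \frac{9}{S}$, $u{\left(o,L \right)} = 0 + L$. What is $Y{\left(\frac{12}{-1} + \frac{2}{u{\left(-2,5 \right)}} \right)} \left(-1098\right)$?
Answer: $- \frac{88389}{29} \approx -3047.9$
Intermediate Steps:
$u{\left(o,L \right)} = L$
$Y{\left(S \right)} = 2 - \frac{9}{S}$
$Y{\left(\frac{12}{-1} + \frac{2}{u{\left(-2,5 \right)}} \right)} \left(-1098\right) = \left(2 - \frac{9}{\frac{12}{-1} + \frac{2}{5}}\right) \left(-1098\right) = \left(2 - \frac{9}{12 \left(-1\right) + 2 \cdot \frac{1}{5}}\right) \left(-1098\right) = \left(2 - \frac{9}{-12 + \frac{2}{5}}\right) \left(-1098\right) = \left(2 - \frac{9}{- \frac{58}{5}}\right) \left(-1098\right) = \left(2 - - \frac{45}{58}\right) \left(-1098\right) = \left(2 + \frac{45}{58}\right) \left(-1098\right) = \frac{161}{58} \left(-1098\right) = - \frac{88389}{29}$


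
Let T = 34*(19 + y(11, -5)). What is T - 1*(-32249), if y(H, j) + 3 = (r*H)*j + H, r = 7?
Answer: 20077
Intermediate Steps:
y(H, j) = -3 + H + 7*H*j (y(H, j) = -3 + ((7*H)*j + H) = -3 + (7*H*j + H) = -3 + (H + 7*H*j) = -3 + H + 7*H*j)
T = -12172 (T = 34*(19 + (-3 + 11 + 7*11*(-5))) = 34*(19 + (-3 + 11 - 385)) = 34*(19 - 377) = 34*(-358) = -12172)
T - 1*(-32249) = -12172 - 1*(-32249) = -12172 + 32249 = 20077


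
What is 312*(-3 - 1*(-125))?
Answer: 38064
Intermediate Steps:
312*(-3 - 1*(-125)) = 312*(-3 + 125) = 312*122 = 38064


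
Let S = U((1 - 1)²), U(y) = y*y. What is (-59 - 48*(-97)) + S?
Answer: 4597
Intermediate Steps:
U(y) = y²
S = 0 (S = ((1 - 1)²)² = (0²)² = 0² = 0)
(-59 - 48*(-97)) + S = (-59 - 48*(-97)) + 0 = (-59 + 4656) + 0 = 4597 + 0 = 4597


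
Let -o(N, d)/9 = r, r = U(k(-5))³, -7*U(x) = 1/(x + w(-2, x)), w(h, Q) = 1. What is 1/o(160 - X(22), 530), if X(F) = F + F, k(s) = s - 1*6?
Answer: -343000/9 ≈ -38111.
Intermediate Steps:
k(s) = -6 + s (k(s) = s - 6 = -6 + s)
X(F) = 2*F
U(x) = -1/(7*(1 + x)) (U(x) = -1/(7*(x + 1)) = -1/(7*(1 + x)))
r = 1/343000 (r = (-1/(7 + 7*(-6 - 5)))³ = (-1/(7 + 7*(-11)))³ = (-1/(7 - 77))³ = (-1/(-70))³ = (-1*(-1/70))³ = (1/70)³ = 1/343000 ≈ 2.9155e-6)
o(N, d) = -9/343000 (o(N, d) = -9*1/343000 = -9/343000)
1/o(160 - X(22), 530) = 1/(-9/343000) = -343000/9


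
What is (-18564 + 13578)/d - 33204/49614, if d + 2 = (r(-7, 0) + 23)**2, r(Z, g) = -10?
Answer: -42153412/1380923 ≈ -30.526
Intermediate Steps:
d = 167 (d = -2 + (-10 + 23)**2 = -2 + 13**2 = -2 + 169 = 167)
(-18564 + 13578)/d - 33204/49614 = (-18564 + 13578)/167 - 33204/49614 = -4986*1/167 - 33204*1/49614 = -4986/167 - 5534/8269 = -42153412/1380923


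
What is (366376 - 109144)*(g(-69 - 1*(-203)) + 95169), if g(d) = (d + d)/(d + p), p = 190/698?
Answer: 1147205342002512/46861 ≈ 2.4481e+10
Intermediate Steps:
p = 95/349 (p = 190*(1/698) = 95/349 ≈ 0.27221)
g(d) = 2*d/(95/349 + d) (g(d) = (d + d)/(d + 95/349) = (2*d)/(95/349 + d) = 2*d/(95/349 + d))
(366376 - 109144)*(g(-69 - 1*(-203)) + 95169) = (366376 - 109144)*(698*(-69 - 1*(-203))/(95 + 349*(-69 - 1*(-203))) + 95169) = 257232*(698*(-69 + 203)/(95 + 349*(-69 + 203)) + 95169) = 257232*(698*134/(95 + 349*134) + 95169) = 257232*(698*134/(95 + 46766) + 95169) = 257232*(698*134/46861 + 95169) = 257232*(698*134*(1/46861) + 95169) = 257232*(93532/46861 + 95169) = 257232*(4459808041/46861) = 1147205342002512/46861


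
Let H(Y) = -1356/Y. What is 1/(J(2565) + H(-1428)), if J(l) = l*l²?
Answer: 119/2008209742988 ≈ 5.9257e-11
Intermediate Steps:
J(l) = l³
1/(J(2565) + H(-1428)) = 1/(2565³ - 1356/(-1428)) = 1/(16875712125 - 1356*(-1/1428)) = 1/(16875712125 + 113/119) = 1/(2008209742988/119) = 119/2008209742988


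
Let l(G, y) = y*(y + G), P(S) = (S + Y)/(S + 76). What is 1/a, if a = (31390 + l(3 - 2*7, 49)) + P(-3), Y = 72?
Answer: 73/2427465 ≈ 3.0073e-5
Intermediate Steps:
P(S) = (72 + S)/(76 + S) (P(S) = (S + 72)/(S + 76) = (72 + S)/(76 + S))
l(G, y) = y*(G + y)
a = 2427465/73 (a = (31390 + 49*((3 - 2*7) + 49)) + (72 - 3)/(76 - 3) = (31390 + 49*((3 - 14) + 49)) + 69/73 = (31390 + 49*(-11 + 49)) + (1/73)*69 = (31390 + 49*38) + 69/73 = (31390 + 1862) + 69/73 = 33252 + 69/73 = 2427465/73 ≈ 33253.)
1/a = 1/(2427465/73) = 73/2427465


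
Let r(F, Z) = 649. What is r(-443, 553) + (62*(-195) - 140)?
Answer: -11581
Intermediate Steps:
r(-443, 553) + (62*(-195) - 140) = 649 + (62*(-195) - 140) = 649 + (-12090 - 140) = 649 - 12230 = -11581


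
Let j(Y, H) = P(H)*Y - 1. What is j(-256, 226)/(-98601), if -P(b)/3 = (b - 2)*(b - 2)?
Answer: -38535167/98601 ≈ -390.82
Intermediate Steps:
P(b) = -3*(-2 + b)² (P(b) = -3*(b - 2)*(b - 2) = -3*(-2 + b)*(-2 + b) = -3*(-2 + b)²)
j(Y, H) = -1 - 3*Y*(-2 + H)² (j(Y, H) = (-3*(-2 + H)²)*Y - 1 = -3*Y*(-2 + H)² - 1 = -1 - 3*Y*(-2 + H)²)
j(-256, 226)/(-98601) = (-1 - 3*(-256)*(-2 + 226)²)/(-98601) = (-1 - 3*(-256)*224²)*(-1/98601) = (-1 - 3*(-256)*50176)*(-1/98601) = (-1 + 38535168)*(-1/98601) = 38535167*(-1/98601) = -38535167/98601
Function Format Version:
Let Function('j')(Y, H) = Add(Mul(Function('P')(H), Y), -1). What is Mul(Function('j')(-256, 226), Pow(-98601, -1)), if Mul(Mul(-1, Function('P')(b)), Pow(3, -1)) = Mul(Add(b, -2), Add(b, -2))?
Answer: Rational(-38535167, 98601) ≈ -390.82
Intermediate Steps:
Function('P')(b) = Mul(-3, Pow(Add(-2, b), 2)) (Function('P')(b) = Mul(-3, Mul(Add(b, -2), Add(b, -2))) = Mul(-3, Mul(Add(-2, b), Add(-2, b))) = Mul(-3, Pow(Add(-2, b), 2)))
Function('j')(Y, H) = Add(-1, Mul(-3, Y, Pow(Add(-2, H), 2))) (Function('j')(Y, H) = Add(Mul(Mul(-3, Pow(Add(-2, H), 2)), Y), -1) = Add(Mul(-3, Y, Pow(Add(-2, H), 2)), -1) = Add(-1, Mul(-3, Y, Pow(Add(-2, H), 2))))
Mul(Function('j')(-256, 226), Pow(-98601, -1)) = Mul(Add(-1, Mul(-3, -256, Pow(Add(-2, 226), 2))), Pow(-98601, -1)) = Mul(Add(-1, Mul(-3, -256, Pow(224, 2))), Rational(-1, 98601)) = Mul(Add(-1, Mul(-3, -256, 50176)), Rational(-1, 98601)) = Mul(Add(-1, 38535168), Rational(-1, 98601)) = Mul(38535167, Rational(-1, 98601)) = Rational(-38535167, 98601)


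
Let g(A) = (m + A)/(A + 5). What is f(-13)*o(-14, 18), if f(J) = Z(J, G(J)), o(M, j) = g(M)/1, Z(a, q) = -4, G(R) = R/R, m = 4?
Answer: -40/9 ≈ -4.4444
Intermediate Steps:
G(R) = 1
g(A) = (4 + A)/(5 + A) (g(A) = (4 + A)/(A + 5) = (4 + A)/(5 + A))
o(M, j) = (4 + M)/(5 + M) (o(M, j) = ((4 + M)/(5 + M))/1 = ((4 + M)/(5 + M))*1 = (4 + M)/(5 + M))
f(J) = -4
f(-13)*o(-14, 18) = -4*(4 - 14)/(5 - 14) = -4*(-10)/(-9) = -(-4)*(-10)/9 = -4*10/9 = -40/9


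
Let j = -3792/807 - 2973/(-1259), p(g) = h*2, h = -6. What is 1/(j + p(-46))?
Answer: -338671/4855691 ≈ -0.069747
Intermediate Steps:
p(g) = -12 (p(g) = -6*2 = -12)
j = -791639/338671 (j = -3792*1/807 - 2973*(-1/1259) = -1264/269 + 2973/1259 = -791639/338671 ≈ -2.3375)
1/(j + p(-46)) = 1/(-791639/338671 - 12) = 1/(-4855691/338671) = -338671/4855691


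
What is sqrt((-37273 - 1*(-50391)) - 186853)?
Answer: I*sqrt(173735) ≈ 416.82*I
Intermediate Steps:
sqrt((-37273 - 1*(-50391)) - 186853) = sqrt((-37273 + 50391) - 186853) = sqrt(13118 - 186853) = sqrt(-173735) = I*sqrt(173735)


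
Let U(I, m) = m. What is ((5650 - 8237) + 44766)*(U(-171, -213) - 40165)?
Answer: -1703103662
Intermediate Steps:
((5650 - 8237) + 44766)*(U(-171, -213) - 40165) = ((5650 - 8237) + 44766)*(-213 - 40165) = (-2587 + 44766)*(-40378) = 42179*(-40378) = -1703103662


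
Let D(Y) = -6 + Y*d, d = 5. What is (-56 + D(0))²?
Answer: 3844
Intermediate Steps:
D(Y) = -6 + 5*Y (D(Y) = -6 + Y*5 = -6 + 5*Y)
(-56 + D(0))² = (-56 + (-6 + 5*0))² = (-56 + (-6 + 0))² = (-56 - 6)² = (-62)² = 3844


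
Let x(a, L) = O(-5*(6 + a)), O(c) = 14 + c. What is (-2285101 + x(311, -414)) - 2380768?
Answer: -4667440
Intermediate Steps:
x(a, L) = -16 - 5*a (x(a, L) = 14 - 5*(6 + a) = 14 + (-30 - 5*a) = -16 - 5*a)
(-2285101 + x(311, -414)) - 2380768 = (-2285101 + (-16 - 5*311)) - 2380768 = (-2285101 + (-16 - 1555)) - 2380768 = (-2285101 - 1571) - 2380768 = -2286672 - 2380768 = -4667440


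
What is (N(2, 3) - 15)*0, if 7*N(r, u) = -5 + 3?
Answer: 0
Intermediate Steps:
N(r, u) = -2/7 (N(r, u) = (-5 + 3)/7 = (1/7)*(-2) = -2/7)
(N(2, 3) - 15)*0 = (-2/7 - 15)*0 = -107/7*0 = 0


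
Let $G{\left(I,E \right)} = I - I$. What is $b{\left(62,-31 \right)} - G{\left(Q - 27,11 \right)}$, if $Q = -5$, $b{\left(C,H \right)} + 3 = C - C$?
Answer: $-3$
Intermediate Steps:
$b{\left(C,H \right)} = -3$ ($b{\left(C,H \right)} = -3 + \left(C - C\right) = -3 + 0 = -3$)
$G{\left(I,E \right)} = 0$
$b{\left(62,-31 \right)} - G{\left(Q - 27,11 \right)} = -3 - 0 = -3 + 0 = -3$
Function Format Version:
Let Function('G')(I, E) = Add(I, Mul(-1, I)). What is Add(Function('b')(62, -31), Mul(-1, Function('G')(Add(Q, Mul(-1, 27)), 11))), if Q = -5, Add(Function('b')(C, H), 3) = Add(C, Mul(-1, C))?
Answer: -3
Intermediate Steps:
Function('b')(C, H) = -3 (Function('b')(C, H) = Add(-3, Add(C, Mul(-1, C))) = Add(-3, 0) = -3)
Function('G')(I, E) = 0
Add(Function('b')(62, -31), Mul(-1, Function('G')(Add(Q, Mul(-1, 27)), 11))) = Add(-3, Mul(-1, 0)) = Add(-3, 0) = -3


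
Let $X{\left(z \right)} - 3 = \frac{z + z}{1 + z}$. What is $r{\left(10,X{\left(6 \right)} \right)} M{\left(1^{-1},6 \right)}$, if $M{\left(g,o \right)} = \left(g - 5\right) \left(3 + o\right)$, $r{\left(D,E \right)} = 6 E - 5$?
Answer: $- \frac{5868}{7} \approx -838.29$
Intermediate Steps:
$X{\left(z \right)} = 3 + \frac{2 z}{1 + z}$ ($X{\left(z \right)} = 3 + \frac{z + z}{1 + z} = 3 + \frac{2 z}{1 + z}$)
$r{\left(D,E \right)} = -5 + 6 E$
$M{\left(g,o \right)} = \left(-5 + g\right) \left(3 + o\right)$
$r{\left(10,X{\left(6 \right)} \right)} M{\left(1^{-1},6 \right)} = \left(-5 + 6 \frac{3 + 5 \cdot 6}{1 + 6}\right) \left(-15 - 30 + \frac{3}{1} + 1^{-1} \cdot 6\right) = \left(-5 + 6 \frac{3 + 30}{7}\right) \left(-15 - 30 + 3 \cdot 1 + 1 \cdot 6\right) = \left(-5 + 6 \cdot \frac{1}{7} \cdot 33\right) \left(-15 - 30 + 3 + 6\right) = \left(-5 + 6 \cdot \frac{33}{7}\right) \left(-36\right) = \left(-5 + \frac{198}{7}\right) \left(-36\right) = \frac{163}{7} \left(-36\right) = - \frac{5868}{7}$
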